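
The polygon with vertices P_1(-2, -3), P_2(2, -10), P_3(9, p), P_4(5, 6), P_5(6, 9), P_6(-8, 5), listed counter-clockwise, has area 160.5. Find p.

The doubled signed area Σ (x_i y_{i+1} − x_{i+1} y_i) is linear in p.
With p=0 it equals 315; the coefficient of p is -3 (from the two edges through P_3).
So -3·p + 315 = 2·160.5 = 321 ⇒ p = -2.

-2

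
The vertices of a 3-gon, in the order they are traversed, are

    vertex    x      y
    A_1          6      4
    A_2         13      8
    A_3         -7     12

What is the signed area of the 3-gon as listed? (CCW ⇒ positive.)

54

Cross-terms: -4, 212, -100  ⇒  Σ = 108
Signed area = Σ/2 = 54 (positive ⇒ counter-clockwise traversal).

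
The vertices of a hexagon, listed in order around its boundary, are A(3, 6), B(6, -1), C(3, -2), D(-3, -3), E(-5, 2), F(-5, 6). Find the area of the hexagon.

Apply Gauss's area formula: 2A = Σ (x_i·y_{i+1} − x_{i+1}·y_i), indices taken mod 6.
Σ = (-39) + (-9) + (-15) + (-21) + (-20) + (-48) = -152
Area = |Σ|/2 = 76.

76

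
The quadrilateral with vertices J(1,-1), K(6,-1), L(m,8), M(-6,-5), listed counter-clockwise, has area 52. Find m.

The doubled signed area Σ (x_i y_{i+1} − x_{i+1} y_i) is linear in m.
With m=0 it equals 112; the coefficient of m is -4 (from the two edges through L).
So -4·m + 112 = 2·52 = 104 ⇒ m = 2.

2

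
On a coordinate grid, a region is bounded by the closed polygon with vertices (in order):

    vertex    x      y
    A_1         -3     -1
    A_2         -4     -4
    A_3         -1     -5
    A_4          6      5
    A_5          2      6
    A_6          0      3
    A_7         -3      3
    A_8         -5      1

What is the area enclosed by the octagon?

Cross-terms: 8, 16, 25, 26, 6, 9, 12, 8  ⇒  Σ = 110
Area = |Σ|/2 = 55.

55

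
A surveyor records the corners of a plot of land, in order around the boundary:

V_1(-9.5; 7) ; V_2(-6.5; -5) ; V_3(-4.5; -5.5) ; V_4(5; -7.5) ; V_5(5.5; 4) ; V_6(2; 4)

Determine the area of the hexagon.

Apply the shoelace formula: 2A = Σ (x_i·y_{i+1} − x_{i+1}·y_i), indices taken mod 6.
Cross-terms: 93, 13.25, 61.25, 61.25, 14, 52  ⇒  Σ = 294.75
Area = |Σ|/2 = 147.375.

147.375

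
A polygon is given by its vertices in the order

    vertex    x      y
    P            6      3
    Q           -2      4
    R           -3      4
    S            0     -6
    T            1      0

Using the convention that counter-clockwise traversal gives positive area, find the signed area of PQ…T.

30.5

Σ = (30) + (4) + (18) + (6) + (3) = 61
Signed area = Σ/2 = 30.5 (positive ⇒ counter-clockwise traversal).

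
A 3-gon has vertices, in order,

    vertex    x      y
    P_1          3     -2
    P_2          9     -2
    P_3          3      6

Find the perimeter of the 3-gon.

24

|P_1P_2| = √((6)² + (0)²) = √36 = 6
|P_2P_3| = √((-6)² + (8)²) = √100 = 10
|P_3P_1| = √((0)² + (-8)²) = √64 = 8
Perimeter = 6 + 10 + 8 = 24.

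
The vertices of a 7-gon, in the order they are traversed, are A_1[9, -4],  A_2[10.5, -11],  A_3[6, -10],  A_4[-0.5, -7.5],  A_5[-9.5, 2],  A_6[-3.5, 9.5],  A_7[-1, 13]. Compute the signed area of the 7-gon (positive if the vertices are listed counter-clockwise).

-225.25

A_1→A_2: (9)(-11) − (10.5)(-4) = -57
A_2→A_3: (10.5)(-10) − (6)(-11) = -39
A_3→A_4: (6)(-7.5) − (-0.5)(-10) = -50
A_4→A_5: (-0.5)(2) − (-9.5)(-7.5) = -72.25
A_5→A_6: (-9.5)(9.5) − (-3.5)(2) = -83.25
A_6→A_7: (-3.5)(13) − (-1)(9.5) = -36
A_7→A_1: (-1)(-4) − (9)(13) = -113
Σ = -450.5
Signed area = Σ/2 = -225.25 (negative ⇒ clockwise traversal).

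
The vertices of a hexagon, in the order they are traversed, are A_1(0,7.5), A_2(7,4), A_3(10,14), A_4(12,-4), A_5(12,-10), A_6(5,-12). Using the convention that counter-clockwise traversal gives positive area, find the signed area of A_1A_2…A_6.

-165.5

Apply the shoelace formula: 2A = Σ (x_i·y_{i+1} − x_{i+1}·y_i), indices taken mod 6.
Σ = (-52.5) + (58) + (-208) + (-72) + (-94) + (37.5) = -331
Signed area = Σ/2 = -165.5 (negative ⇒ clockwise traversal).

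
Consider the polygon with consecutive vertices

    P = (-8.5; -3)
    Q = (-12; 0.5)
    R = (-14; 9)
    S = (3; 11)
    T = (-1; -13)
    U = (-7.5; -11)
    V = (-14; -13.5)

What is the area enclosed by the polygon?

Apply the surveyor's formula: 2A = Σ (x_i·y_{i+1} − x_{i+1}·y_i), indices taken mod 7.
Σ = (-40.25) + (-101) + (-181) + (-28) + (-86.5) + (-52.75) + (-72.75) = -562.25
Area = |Σ|/2 = 281.125.

281.125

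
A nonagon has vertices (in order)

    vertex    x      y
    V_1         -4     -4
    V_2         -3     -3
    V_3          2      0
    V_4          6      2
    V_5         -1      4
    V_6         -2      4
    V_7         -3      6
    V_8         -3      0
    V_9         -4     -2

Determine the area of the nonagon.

36

Σ = (0) + (6) + (4) + (26) + (4) + (0) + (18) + (6) + (8) = 72
Area = |Σ|/2 = 36.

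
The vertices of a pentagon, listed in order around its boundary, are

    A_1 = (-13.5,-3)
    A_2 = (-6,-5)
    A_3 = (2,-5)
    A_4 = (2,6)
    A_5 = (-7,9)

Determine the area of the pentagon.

Apply Gauss's area formula: 2A = Σ (x_i·y_{i+1} − x_{i+1}·y_i), indices taken mod 5.
Σ = (49.5) + (40) + (22) + (60) + (142.5) = 314
Area = |Σ|/2 = 157.

157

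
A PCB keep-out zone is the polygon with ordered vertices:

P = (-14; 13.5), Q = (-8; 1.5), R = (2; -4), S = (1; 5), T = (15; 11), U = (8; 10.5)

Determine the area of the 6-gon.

Σ = (87) + (29) + (14) + (-64) + (69.5) + (255) = 390.5
Area = |Σ|/2 = 195.25.

195.25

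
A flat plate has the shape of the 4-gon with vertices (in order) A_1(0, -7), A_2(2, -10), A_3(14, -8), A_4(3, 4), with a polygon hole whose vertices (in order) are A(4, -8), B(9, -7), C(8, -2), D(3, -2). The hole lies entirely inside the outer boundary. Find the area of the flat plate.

70.5

Outer boundary:
Apply Gauss's area formula: 2A = Σ (x_i·y_{i+1} − x_{i+1}·y_i), indices taken mod 4.
Σ = (14) + (124) + (80) + (-21) = 197
Area = |Σ|/2 = 98.5.
Hole:
Cross-terms: 44, 38, -10, -16  ⇒  Σ = 56
Area = |Σ|/2 = 28.
Net area = 98.5 − 28 = 70.5.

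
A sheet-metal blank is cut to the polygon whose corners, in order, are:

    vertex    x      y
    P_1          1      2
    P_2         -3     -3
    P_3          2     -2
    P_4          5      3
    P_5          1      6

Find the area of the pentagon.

27

Apply Gauss's area formula: 2A = Σ (x_i·y_{i+1} − x_{i+1}·y_i), indices taken mod 5.
Σ = (3) + (12) + (16) + (27) + (-4) = 54
Area = |Σ|/2 = 27.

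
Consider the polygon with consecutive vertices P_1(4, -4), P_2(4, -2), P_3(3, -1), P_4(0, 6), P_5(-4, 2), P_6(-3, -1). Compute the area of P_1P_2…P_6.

Σ = (8) + (2) + (18) + (24) + (10) + (16) = 78
Area = |Σ|/2 = 39.

39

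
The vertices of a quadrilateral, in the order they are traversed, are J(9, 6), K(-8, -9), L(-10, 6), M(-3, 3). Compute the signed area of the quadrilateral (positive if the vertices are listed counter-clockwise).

-114

Apply the shoelace formula: 2A = Σ (x_i·y_{i+1} − x_{i+1}·y_i), indices taken mod 4.
Σ = (-33) + (-138) + (-12) + (-45) = -228
Signed area = Σ/2 = -114 (negative ⇒ clockwise traversal).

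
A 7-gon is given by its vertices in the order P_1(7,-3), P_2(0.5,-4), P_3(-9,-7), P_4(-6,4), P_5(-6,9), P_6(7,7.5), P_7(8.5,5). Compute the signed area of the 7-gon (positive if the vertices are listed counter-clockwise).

-185.625

Apply Gauss's area formula: 2A = Σ (x_i·y_{i+1} − x_{i+1}·y_i), indices taken mod 7.
Cross-terms: -26.5, -39.5, -78, -30, -108, -28.75, -60.5  ⇒  Σ = -371.25
Signed area = Σ/2 = -185.625 (negative ⇒ clockwise traversal).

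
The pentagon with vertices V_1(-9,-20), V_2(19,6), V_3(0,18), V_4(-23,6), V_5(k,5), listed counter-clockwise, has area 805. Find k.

Write out the shoelace sum; only the two edges meeting at V_5 involve k:
2·Area = [((-23)·5 − k·6) + (k·(-20) − (-9)·5)] + 1082
       = -26·k + 1012 = 1610
⇒ k = -23.

-23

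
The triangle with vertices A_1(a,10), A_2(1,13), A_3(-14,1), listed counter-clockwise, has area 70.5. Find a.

The doubled signed area Σ (x_i y_{i+1} − x_{i+1} y_i) is linear in a.
With a=0 it equals 33; the coefficient of a is 12 (from the two edges through A_1).
So 12·a + 33 = 2·70.5 = 141 ⇒ a = 9.

9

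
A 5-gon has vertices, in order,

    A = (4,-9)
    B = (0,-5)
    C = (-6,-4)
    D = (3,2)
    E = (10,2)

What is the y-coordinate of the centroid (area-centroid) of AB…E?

-590/243

Apply Gauss's area formula. First the cross-terms c_i = x_i·y_{i+1} − x_{i+1}·y_i:
  -20, -30, 0, -14, -98  ⇒  2A = -162, A = -81.
Then Σ (y_i + y_{i+1})·c_i = 1180, so ȳ = 1180 / (6·(-81)) = -590/243.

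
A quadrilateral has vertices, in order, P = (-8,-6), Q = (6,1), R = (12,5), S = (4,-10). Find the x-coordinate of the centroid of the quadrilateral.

Apply Gauss's area formula. First the cross-terms c_i = x_i·y_{i+1} − x_{i+1}·y_i:
  28, 18, -140, -104  ⇒  2A = -198, A = -99.
Then Σ (x_i + x_{i+1})·c_i = -1556, so x̄ = -1556 / (6·(-99)) = 778/297.

778/297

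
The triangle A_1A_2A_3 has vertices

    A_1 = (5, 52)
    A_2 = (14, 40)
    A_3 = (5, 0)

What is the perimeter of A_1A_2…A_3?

|A_1A_2| = √((9)² + (-12)²) = √225 = 15
|A_2A_3| = √((-9)² + (-40)²) = √1681 = 41
|A_3A_1| = √((0)² + (52)²) = √2704 = 52
Perimeter = 15 + 41 + 52 = 108.

108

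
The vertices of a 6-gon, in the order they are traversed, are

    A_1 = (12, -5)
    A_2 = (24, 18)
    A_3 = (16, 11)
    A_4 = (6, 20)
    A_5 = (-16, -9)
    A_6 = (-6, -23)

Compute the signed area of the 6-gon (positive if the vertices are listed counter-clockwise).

Apply Gauss's area formula: 2A = Σ (x_i·y_{i+1} − x_{i+1}·y_i), indices taken mod 6.
A_1→A_2: (12)(18) − (24)(-5) = 336
A_2→A_3: (24)(11) − (16)(18) = -24
A_3→A_4: (16)(20) − (6)(11) = 254
A_4→A_5: (6)(-9) − (-16)(20) = 266
A_5→A_6: (-16)(-23) − (-6)(-9) = 314
A_6→A_1: (-6)(-5) − (12)(-23) = 306
Σ = 1452
Signed area = Σ/2 = 726 (positive ⇒ counter-clockwise traversal).

726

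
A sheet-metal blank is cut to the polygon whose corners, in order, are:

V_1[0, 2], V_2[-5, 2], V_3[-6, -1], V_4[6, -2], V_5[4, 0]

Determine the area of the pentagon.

Σ = (10) + (17) + (18) + (8) + (8) = 61
Area = |Σ|/2 = 30.5.

30.5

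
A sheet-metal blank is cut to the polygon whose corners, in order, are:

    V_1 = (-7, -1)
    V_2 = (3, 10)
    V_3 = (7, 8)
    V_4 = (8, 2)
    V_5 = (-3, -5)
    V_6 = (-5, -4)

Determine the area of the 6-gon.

Apply Gauss's area formula: 2A = Σ (x_i·y_{i+1} − x_{i+1}·y_i), indices taken mod 6.
V_1→V_2: (-7)(10) − (3)(-1) = -67
V_2→V_3: (3)(8) − (7)(10) = -46
V_3→V_4: (7)(2) − (8)(8) = -50
V_4→V_5: (8)(-5) − (-3)(2) = -34
V_5→V_6: (-3)(-4) − (-5)(-5) = -13
V_6→V_1: (-5)(-1) − (-7)(-4) = -23
Σ = -233
Area = |Σ|/2 = 116.5.

116.5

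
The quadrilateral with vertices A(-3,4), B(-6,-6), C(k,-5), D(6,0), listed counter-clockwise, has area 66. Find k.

1

Write out the shoelace sum; only the two edges meeting at C involve k:
2·Area = [((-6)·(-5) − k·(-6)) + (k·0 − 6·(-5))] + 66
       = 6·k + 126 = 132
⇒ k = 1.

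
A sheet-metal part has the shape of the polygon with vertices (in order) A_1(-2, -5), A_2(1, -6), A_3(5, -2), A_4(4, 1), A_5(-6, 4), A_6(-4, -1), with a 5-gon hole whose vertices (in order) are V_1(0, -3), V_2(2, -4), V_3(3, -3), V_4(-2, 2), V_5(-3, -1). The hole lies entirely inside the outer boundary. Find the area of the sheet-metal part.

45.5

Outer boundary:
Σ = (17) + (28) + (13) + (22) + (22) + (18) = 120
Area = |Σ|/2 = 60.
Hole:
Σ = (6) + (6) + (0) + (8) + (9) = 29
Area = |Σ|/2 = 14.5.
Net area = 60 − 14.5 = 45.5.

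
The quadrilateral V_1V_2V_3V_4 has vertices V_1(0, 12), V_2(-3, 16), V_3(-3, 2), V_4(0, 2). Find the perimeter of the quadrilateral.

32

|V_1V_2| = √((-3)² + (4)²) = √25 = 5
|V_2V_3| = √((0)² + (-14)²) = √196 = 14
|V_3V_4| = √((3)² + (0)²) = √9 = 3
|V_4V_1| = √((0)² + (10)²) = √100 = 10
Perimeter = 5 + 14 + 3 + 10 = 32.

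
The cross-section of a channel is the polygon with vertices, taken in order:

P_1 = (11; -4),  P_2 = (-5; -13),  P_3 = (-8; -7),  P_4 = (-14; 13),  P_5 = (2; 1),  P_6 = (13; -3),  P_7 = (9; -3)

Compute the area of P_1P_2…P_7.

254

Apply the surveyor's formula: 2A = Σ (x_i·y_{i+1} − x_{i+1}·y_i), indices taken mod 7.
P_1→P_2: (11)(-13) − (-5)(-4) = -163
P_2→P_3: (-5)(-7) − (-8)(-13) = -69
P_3→P_4: (-8)(13) − (-14)(-7) = -202
P_4→P_5: (-14)(1) − (2)(13) = -40
P_5→P_6: (2)(-3) − (13)(1) = -19
P_6→P_7: (13)(-3) − (9)(-3) = -12
P_7→P_1: (9)(-4) − (11)(-3) = -3
Σ = -508
Area = |Σ|/2 = 254.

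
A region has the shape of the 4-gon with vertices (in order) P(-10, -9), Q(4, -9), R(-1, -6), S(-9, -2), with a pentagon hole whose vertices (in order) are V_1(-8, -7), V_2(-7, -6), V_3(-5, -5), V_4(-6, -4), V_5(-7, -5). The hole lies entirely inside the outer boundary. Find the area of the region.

Outer boundary:
Apply the shoelace formula: 2A = Σ (x_i·y_{i+1} − x_{i+1}·y_i), indices taken mod 4.
P→Q: (-10)(-9) − (4)(-9) = 126
Q→R: (4)(-6) − (-1)(-9) = -33
R→S: (-1)(-2) − (-9)(-6) = -52
S→P: (-9)(-9) − (-10)(-2) = 61
Σ = 102
Area = |Σ|/2 = 51.
Hole:
Apply Gauss's area formula: 2A = Σ (x_i·y_{i+1} − x_{i+1}·y_i), indices taken mod 5.
Cross-terms: -1, 5, -10, 2, 9  ⇒  Σ = 5
Area = |Σ|/2 = 2.5.
Net area = 51 − 2.5 = 48.5.

48.5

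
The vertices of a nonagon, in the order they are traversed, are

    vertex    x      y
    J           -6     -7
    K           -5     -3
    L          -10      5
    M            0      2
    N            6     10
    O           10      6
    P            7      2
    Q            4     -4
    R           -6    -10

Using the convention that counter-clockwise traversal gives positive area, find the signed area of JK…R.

Cross-terms: -17, -55, -20, -12, -64, -22, -36, -64, -18  ⇒  Σ = -308
Signed area = Σ/2 = -154 (negative ⇒ clockwise traversal).

-154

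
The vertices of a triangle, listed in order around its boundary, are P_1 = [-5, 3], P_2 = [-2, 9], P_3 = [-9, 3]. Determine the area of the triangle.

Apply the surveyor's formula: 2A = Σ (x_i·y_{i+1} − x_{i+1}·y_i), indices taken mod 3.
Σ = (-39) + (75) + (-12) = 24
Area = |Σ|/2 = 12.

12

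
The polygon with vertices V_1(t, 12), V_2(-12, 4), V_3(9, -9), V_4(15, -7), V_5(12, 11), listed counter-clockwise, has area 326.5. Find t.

Write out the shoelace sum; only the two edges meeting at V_1 involve t:
2·Area = [(12·12 − t·11) + (t·4 − (-12)·12)] + 393
       = -7·t + 681 = 653
⇒ t = 4.

4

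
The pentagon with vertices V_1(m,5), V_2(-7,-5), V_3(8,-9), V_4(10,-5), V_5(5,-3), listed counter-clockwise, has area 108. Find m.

-4

Write out the shoelace sum; only the two edges meeting at V_1 involve m:
2·Area = [(5·5 − m·(-3)) + (m·(-5) − (-7)·5)] + 148
       = -2·m + 208 = 216
⇒ m = -4.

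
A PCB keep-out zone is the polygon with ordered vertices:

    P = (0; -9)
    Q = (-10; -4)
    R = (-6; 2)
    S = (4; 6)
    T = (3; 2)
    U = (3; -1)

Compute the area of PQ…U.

112

Cross-terms: -90, -44, -44, -10, -9, -27  ⇒  Σ = -224
Area = |Σ|/2 = 112.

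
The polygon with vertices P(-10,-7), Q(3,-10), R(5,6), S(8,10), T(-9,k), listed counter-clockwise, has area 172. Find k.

0

Write out the shoelace sum; only the two edges meeting at T involve k:
2·Area = [(8·k − (-9)·10) + ((-9)·(-7) − (-10)·k)] + 191
       = 18·k + 344 = 344
⇒ k = 0.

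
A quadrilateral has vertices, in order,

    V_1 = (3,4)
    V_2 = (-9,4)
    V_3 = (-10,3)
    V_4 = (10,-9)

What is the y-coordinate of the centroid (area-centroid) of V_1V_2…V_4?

-55/141

Apply the surveyor's formula. First the cross-terms c_i = x_i·y_{i+1} − x_{i+1}·y_i:
  48, 13, 60, 67  ⇒  2A = 188, A = 94.
Then Σ (y_i + y_{i+1})·c_i = -220, so ȳ = -220 / (6·94) = -55/141.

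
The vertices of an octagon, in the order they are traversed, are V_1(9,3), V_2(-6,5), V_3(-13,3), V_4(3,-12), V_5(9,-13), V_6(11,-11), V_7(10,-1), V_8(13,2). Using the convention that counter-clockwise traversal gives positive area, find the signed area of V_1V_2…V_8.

261.5

Apply Gauss's area formula: 2A = Σ (x_i·y_{i+1} − x_{i+1}·y_i), indices taken mod 8.
V_1→V_2: (9)(5) − (-6)(3) = 63
V_2→V_3: (-6)(3) − (-13)(5) = 47
V_3→V_4: (-13)(-12) − (3)(3) = 147
V_4→V_5: (3)(-13) − (9)(-12) = 69
V_5→V_6: (9)(-11) − (11)(-13) = 44
V_6→V_7: (11)(-1) − (10)(-11) = 99
V_7→V_8: (10)(2) − (13)(-1) = 33
V_8→V_1: (13)(3) − (9)(2) = 21
Σ = 523
Signed area = Σ/2 = 261.5 (positive ⇒ counter-clockwise traversal).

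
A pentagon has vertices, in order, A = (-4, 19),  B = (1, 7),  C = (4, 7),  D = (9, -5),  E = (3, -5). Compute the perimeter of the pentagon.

|AB| = √((5)² + (-12)²) = √169 = 13
|BC| = √((3)² + (0)²) = √9 = 3
|CD| = √((5)² + (-12)²) = √169 = 13
|DE| = √((-6)² + (0)²) = √36 = 6
|EA| = √((-7)² + (24)²) = √625 = 25
Perimeter = 13 + 3 + 13 + 6 + 25 = 60.

60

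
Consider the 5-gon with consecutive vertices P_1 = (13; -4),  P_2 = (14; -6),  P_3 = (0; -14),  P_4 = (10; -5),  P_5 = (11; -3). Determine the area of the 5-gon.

Apply Gauss's area formula: 2A = Σ (x_i·y_{i+1} − x_{i+1}·y_i), indices taken mod 5.
Σ = (-22) + (-196) + (140) + (25) + (-5) = -58
Area = |Σ|/2 = 29.

29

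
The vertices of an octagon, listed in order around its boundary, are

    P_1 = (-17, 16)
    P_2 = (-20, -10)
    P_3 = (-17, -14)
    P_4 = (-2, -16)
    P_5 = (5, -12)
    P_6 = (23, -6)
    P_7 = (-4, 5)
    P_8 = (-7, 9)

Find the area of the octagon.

P_1→P_2: (-17)(-10) − (-20)(16) = 490
P_2→P_3: (-20)(-14) − (-17)(-10) = 110
P_3→P_4: (-17)(-16) − (-2)(-14) = 244
P_4→P_5: (-2)(-12) − (5)(-16) = 104
P_5→P_6: (5)(-6) − (23)(-12) = 246
P_6→P_7: (23)(5) − (-4)(-6) = 91
P_7→P_8: (-4)(9) − (-7)(5) = -1
P_8→P_1: (-7)(16) − (-17)(9) = 41
Σ = 1325
Area = |Σ|/2 = 662.5.

662.5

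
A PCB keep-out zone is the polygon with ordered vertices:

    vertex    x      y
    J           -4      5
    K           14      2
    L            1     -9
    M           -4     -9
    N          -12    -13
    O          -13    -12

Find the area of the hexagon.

Σ = (-78) + (-128) + (-45) + (-56) + (-25) + (-113) = -445
Area = |Σ|/2 = 222.5.

222.5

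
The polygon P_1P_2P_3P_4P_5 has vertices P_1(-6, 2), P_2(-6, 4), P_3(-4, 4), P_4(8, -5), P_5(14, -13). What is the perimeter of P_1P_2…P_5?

|P_1P_2| = √((0)² + (2)²) = √4 = 2
|P_2P_3| = √((2)² + (0)²) = √4 = 2
|P_3P_4| = √((12)² + (-9)²) = √225 = 15
|P_4P_5| = √((6)² + (-8)²) = √100 = 10
|P_5P_1| = √((-20)² + (15)²) = √625 = 25
Perimeter = 2 + 2 + 15 + 10 + 25 = 54.

54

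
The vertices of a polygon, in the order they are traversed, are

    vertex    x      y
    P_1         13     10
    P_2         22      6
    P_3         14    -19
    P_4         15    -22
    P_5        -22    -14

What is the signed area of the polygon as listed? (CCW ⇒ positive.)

-699.5

Apply the shoelace formula: 2A = Σ (x_i·y_{i+1} − x_{i+1}·y_i), indices taken mod 5.
P_1→P_2: (13)(6) − (22)(10) = -142
P_2→P_3: (22)(-19) − (14)(6) = -502
P_3→P_4: (14)(-22) − (15)(-19) = -23
P_4→P_5: (15)(-14) − (-22)(-22) = -694
P_5→P_1: (-22)(10) − (13)(-14) = -38
Σ = -1399
Signed area = Σ/2 = -699.5 (negative ⇒ clockwise traversal).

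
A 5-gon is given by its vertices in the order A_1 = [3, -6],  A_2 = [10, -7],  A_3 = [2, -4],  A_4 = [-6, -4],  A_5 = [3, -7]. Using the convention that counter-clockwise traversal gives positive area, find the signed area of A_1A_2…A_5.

Σ = (39) + (-26) + (-32) + (54) + (3) = 38
Signed area = Σ/2 = 19 (positive ⇒ counter-clockwise traversal).

19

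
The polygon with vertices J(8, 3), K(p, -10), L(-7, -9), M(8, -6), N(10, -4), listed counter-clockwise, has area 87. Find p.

The doubled signed area Σ (x_i y_{i+1} − x_{i+1} y_i) is linear in p.
With p=0 it equals 54; the coefficient of p is -12 (from the two edges through K).
So -12·p + 54 = 2·87 = 174 ⇒ p = -10.

-10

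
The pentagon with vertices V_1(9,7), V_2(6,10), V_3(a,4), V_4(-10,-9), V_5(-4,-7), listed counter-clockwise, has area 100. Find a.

-1

Write out the shoelace sum; only the two edges meeting at V_3 involve a:
2·Area = [(6·4 − a·10) + (a·(-9) − (-10)·4)] + 117
       = -19·a + 181 = 200
⇒ a = -1.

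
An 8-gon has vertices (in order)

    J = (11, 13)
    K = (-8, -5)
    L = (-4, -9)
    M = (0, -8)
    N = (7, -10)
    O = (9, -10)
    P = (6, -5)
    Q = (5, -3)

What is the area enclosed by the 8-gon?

Σ = (49) + (52) + (32) + (56) + (20) + (15) + (7) + (98) = 329
Area = |Σ|/2 = 164.5.

164.5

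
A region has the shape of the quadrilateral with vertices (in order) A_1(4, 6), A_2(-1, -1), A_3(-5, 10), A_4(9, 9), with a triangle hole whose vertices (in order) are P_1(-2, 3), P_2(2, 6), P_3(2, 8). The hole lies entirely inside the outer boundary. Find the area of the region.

61

Outer boundary:
A_1→A_2: (4)(-1) − (-1)(6) = 2
A_2→A_3: (-1)(10) − (-5)(-1) = -15
A_3→A_4: (-5)(9) − (9)(10) = -135
A_4→A_1: (9)(6) − (4)(9) = 18
Σ = -130
Area = |Σ|/2 = 65.
Hole:
Cross-terms: -18, 4, 22  ⇒  Σ = 8
Area = |Σ|/2 = 4.
Net area = 65 − 4 = 61.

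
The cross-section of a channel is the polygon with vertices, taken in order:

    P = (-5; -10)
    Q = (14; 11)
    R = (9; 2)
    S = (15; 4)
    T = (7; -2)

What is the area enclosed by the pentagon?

Apply the surveyor's formula: 2A = Σ (x_i·y_{i+1} − x_{i+1}·y_i), indices taken mod 5.
Σ = (85) + (-71) + (6) + (-58) + (-80) = -118
Area = |Σ|/2 = 59.

59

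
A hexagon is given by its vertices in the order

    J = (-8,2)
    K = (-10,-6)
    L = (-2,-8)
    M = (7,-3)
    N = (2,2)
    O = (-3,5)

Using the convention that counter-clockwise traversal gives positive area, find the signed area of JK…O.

J→K: (-8)(-6) − (-10)(2) = 68
K→L: (-10)(-8) − (-2)(-6) = 68
L→M: (-2)(-3) − (7)(-8) = 62
M→N: (7)(2) − (2)(-3) = 20
N→O: (2)(5) − (-3)(2) = 16
O→J: (-3)(2) − (-8)(5) = 34
Σ = 268
Signed area = Σ/2 = 134 (positive ⇒ counter-clockwise traversal).

134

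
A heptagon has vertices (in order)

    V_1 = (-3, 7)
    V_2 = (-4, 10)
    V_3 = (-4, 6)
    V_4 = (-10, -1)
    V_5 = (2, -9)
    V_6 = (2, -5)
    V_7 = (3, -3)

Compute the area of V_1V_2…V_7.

Apply the surveyor's formula: 2A = Σ (x_i·y_{i+1} − x_{i+1}·y_i), indices taken mod 7.
Cross-terms: -2, 16, 64, 92, 8, 9, 12  ⇒  Σ = 199
Area = |Σ|/2 = 99.5.

99.5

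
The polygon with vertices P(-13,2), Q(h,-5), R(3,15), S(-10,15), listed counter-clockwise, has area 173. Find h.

-8

The doubled signed area Σ (x_i y_{i+1} − x_{i+1} y_i) is linear in h.
With h=0 it equals 450; the coefficient of h is 13 (from the two edges through Q).
So 13·h + 450 = 2·173 = 346 ⇒ h = -8.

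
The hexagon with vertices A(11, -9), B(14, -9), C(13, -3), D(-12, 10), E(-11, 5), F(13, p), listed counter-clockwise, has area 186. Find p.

-14

Write out the shoelace sum; only the two edges meeting at F involve p:
2·Area = [((-11)·p − 13·5) + (13·(-9) − 11·p)] + 246
       = -22·p + 64 = 372
⇒ p = -14.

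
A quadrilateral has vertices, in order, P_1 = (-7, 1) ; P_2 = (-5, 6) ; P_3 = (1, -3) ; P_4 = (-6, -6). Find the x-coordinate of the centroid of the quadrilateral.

-3.84

Apply the surveyor's formula. First the cross-terms c_i = x_i·y_{i+1} − x_{i+1}·y_i:
  -37, 9, -24, -48  ⇒  2A = -100, A = -50.
Then Σ (x_i + x_{i+1})·c_i = 1152, so x̄ = 1152 / (6·(-50)) = -3.84.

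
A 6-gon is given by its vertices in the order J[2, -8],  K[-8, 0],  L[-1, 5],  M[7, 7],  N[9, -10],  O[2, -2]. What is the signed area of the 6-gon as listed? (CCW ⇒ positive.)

Apply Gauss's area formula: 2A = Σ (x_i·y_{i+1} − x_{i+1}·y_i), indices taken mod 6.
Σ = (-64) + (-40) + (-42) + (-133) + (2) + (-12) = -289
Signed area = Σ/2 = -144.5 (negative ⇒ clockwise traversal).

-144.5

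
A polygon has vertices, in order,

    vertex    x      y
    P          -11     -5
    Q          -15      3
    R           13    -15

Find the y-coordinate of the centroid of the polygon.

Apply Gauss's area formula. First the cross-terms c_i = x_i·y_{i+1} − x_{i+1}·y_i:
  -108, 186, -230  ⇒  2A = -152, A = -76.
Then Σ (y_i + y_{i+1})·c_i = 2584, so ȳ = 2584 / (6·(-76)) = -17/3.

-17/3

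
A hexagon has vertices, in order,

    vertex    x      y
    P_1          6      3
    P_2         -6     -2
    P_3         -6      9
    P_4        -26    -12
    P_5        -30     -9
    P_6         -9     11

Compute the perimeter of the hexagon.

|P_1P_2| = √((-12)² + (-5)²) = √169 = 13
|P_2P_3| = √((0)² + (11)²) = √121 = 11
|P_3P_4| = √((-20)² + (-21)²) = √841 = 29
|P_4P_5| = √((-4)² + (3)²) = √25 = 5
|P_5P_6| = √((21)² + (20)²) = √841 = 29
|P_6P_1| = √((15)² + (-8)²) = √289 = 17
Perimeter = 13 + 11 + 29 + 5 + 29 + 17 = 104.

104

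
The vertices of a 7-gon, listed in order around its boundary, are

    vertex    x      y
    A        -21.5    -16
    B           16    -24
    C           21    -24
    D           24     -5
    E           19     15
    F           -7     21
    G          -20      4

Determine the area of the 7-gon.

Apply the surveyor's formula: 2A = Σ (x_i·y_{i+1} − x_{i+1}·y_i), indices taken mod 7.
Σ = (772) + (120) + (471) + (455) + (504) + (392) + (406) = 3120
Area = |Σ|/2 = 1560.

1560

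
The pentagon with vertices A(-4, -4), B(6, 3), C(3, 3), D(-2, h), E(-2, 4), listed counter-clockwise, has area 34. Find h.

5

The doubled signed area Σ (x_i y_{i+1} − x_{i+1} y_i) is linear in h.
With h=0 it equals 43; the coefficient of h is 5 (from the two edges through D).
So 5·h + 43 = 2·34 = 68 ⇒ h = 5.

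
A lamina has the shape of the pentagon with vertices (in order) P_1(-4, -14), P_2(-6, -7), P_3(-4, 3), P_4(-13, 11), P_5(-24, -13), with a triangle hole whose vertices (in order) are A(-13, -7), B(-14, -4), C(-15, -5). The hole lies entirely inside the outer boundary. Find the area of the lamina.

Outer boundary:
Apply the shoelace formula: 2A = Σ (x_i·y_{i+1} − x_{i+1}·y_i), indices taken mod 5.
Σ = (-56) + (-46) + (-5) + (433) + (284) = 610
Area = |Σ|/2 = 305.
Hole:
Apply the shoelace formula: 2A = Σ (x_i·y_{i+1} − x_{i+1}·y_i), indices taken mod 3.
Cross-terms: -46, 10, 40  ⇒  Σ = 4
Area = |Σ|/2 = 2.
Net area = 305 − 2 = 303.

303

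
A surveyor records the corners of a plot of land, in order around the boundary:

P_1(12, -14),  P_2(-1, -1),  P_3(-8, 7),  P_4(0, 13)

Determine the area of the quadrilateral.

150.5

Cross-terms: -26, -15, -104, -156  ⇒  Σ = -301
Area = |Σ|/2 = 150.5.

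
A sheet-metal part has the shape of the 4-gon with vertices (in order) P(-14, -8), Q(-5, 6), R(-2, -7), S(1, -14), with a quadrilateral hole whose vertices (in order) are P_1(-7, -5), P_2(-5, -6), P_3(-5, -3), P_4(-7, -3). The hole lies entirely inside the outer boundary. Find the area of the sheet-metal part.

Outer boundary:
Apply the shoelace formula: 2A = Σ (x_i·y_{i+1} − x_{i+1}·y_i), indices taken mod 4.
P→Q: (-14)(6) − (-5)(-8) = -124
Q→R: (-5)(-7) − (-2)(6) = 47
R→S: (-2)(-14) − (1)(-7) = 35
S→P: (1)(-8) − (-14)(-14) = -204
Σ = -246
Area = |Σ|/2 = 123.
Hole:
Σ = (17) + (-15) + (-6) + (14) = 10
Area = |Σ|/2 = 5.
Net area = 123 − 5 = 118.

118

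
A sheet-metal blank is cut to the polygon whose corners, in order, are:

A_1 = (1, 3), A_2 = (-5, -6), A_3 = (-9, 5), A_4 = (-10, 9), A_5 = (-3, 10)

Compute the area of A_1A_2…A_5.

Apply the shoelace (surveyor's) formula: 2A = Σ (x_i·y_{i+1} − x_{i+1}·y_i), indices taken mod 5.
Cross-terms: 9, -79, -31, -73, -19  ⇒  Σ = -193
Area = |Σ|/2 = 96.5.

96.5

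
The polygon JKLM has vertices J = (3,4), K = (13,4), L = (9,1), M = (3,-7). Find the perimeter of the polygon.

36

|JK| = √((10)² + (0)²) = √100 = 10
|KL| = √((-4)² + (-3)²) = √25 = 5
|LM| = √((-6)² + (-8)²) = √100 = 10
|MJ| = √((0)² + (11)²) = √121 = 11
Perimeter = 10 + 5 + 10 + 11 = 36.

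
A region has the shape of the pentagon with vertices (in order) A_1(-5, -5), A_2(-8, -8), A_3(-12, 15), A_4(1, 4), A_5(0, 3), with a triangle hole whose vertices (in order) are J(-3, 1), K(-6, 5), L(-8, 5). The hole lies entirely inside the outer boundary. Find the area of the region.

Outer boundary:
Σ = (0) + (-216) + (-63) + (3) + (15) = -261
Area = |Σ|/2 = 130.5.
Hole:
Cross-terms: -9, 10, 7  ⇒  Σ = 8
Area = |Σ|/2 = 4.
Net area = 130.5 − 4 = 126.5.

126.5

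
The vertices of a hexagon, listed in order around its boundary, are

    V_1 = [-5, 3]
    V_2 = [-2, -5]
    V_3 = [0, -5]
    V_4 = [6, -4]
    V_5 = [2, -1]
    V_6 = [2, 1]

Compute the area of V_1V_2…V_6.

44

Apply the shoelace (surveyor's) formula: 2A = Σ (x_i·y_{i+1} − x_{i+1}·y_i), indices taken mod 6.
Cross-terms: 31, 10, 30, 2, 4, 11  ⇒  Σ = 88
Area = |Σ|/2 = 44.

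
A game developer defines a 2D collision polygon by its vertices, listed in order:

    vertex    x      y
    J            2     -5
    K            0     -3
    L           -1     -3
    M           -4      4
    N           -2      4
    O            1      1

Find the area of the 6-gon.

23

Apply the surveyor's formula: 2A = Σ (x_i·y_{i+1} − x_{i+1}·y_i), indices taken mod 6.
J→K: (2)(-3) − (0)(-5) = -6
K→L: (0)(-3) − (-1)(-3) = -3
L→M: (-1)(4) − (-4)(-3) = -16
M→N: (-4)(4) − (-2)(4) = -8
N→O: (-2)(1) − (1)(4) = -6
O→J: (1)(-5) − (2)(1) = -7
Σ = -46
Area = |Σ|/2 = 23.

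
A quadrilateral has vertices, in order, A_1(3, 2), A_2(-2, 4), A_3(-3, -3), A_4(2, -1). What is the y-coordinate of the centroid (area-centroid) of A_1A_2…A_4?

17/30

Apply the shoelace formula. First the cross-terms c_i = x_i·y_{i+1} − x_{i+1}·y_i:
  16, 18, 9, 7  ⇒  2A = 50, A = 25.
Then Σ (y_i + y_{i+1})·c_i = 85, so ȳ = 85 / (6·25) = 17/30.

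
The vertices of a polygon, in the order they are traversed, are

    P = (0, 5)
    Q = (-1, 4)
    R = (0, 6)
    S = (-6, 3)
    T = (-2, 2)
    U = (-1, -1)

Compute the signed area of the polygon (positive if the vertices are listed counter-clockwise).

14

Apply Gauss's area formula: 2A = Σ (x_i·y_{i+1} − x_{i+1}·y_i), indices taken mod 6.
Σ = (5) + (-6) + (36) + (-6) + (4) + (-5) = 28
Signed area = Σ/2 = 14 (positive ⇒ counter-clockwise traversal).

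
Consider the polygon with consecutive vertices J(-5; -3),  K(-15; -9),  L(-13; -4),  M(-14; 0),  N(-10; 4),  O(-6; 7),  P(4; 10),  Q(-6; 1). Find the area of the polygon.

108

Apply Gauss's area formula: 2A = Σ (x_i·y_{i+1} − x_{i+1}·y_i), indices taken mod 8.
Σ = (0) + (-57) + (-56) + (-56) + (-46) + (-88) + (64) + (23) = -216
Area = |Σ|/2 = 108.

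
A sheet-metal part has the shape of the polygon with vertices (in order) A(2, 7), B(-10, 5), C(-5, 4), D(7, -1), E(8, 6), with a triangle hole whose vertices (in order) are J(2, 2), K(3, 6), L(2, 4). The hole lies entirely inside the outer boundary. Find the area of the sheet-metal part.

Outer boundary:
A→B: (2)(5) − (-10)(7) = 80
B→C: (-10)(4) − (-5)(5) = -15
C→D: (-5)(-1) − (7)(4) = -23
D→E: (7)(6) − (8)(-1) = 50
E→A: (8)(7) − (2)(6) = 44
Σ = 136
Area = |Σ|/2 = 68.
Hole:
Σ = (6) + (0) + (-4) = 2
Area = |Σ|/2 = 1.
Net area = 68 − 1 = 67.

67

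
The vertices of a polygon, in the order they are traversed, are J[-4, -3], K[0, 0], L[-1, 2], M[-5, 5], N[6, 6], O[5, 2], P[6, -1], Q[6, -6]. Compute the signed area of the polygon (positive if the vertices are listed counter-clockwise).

Apply the surveyor's formula: 2A = Σ (x_i·y_{i+1} − x_{i+1}·y_i), indices taken mod 8.
Σ = (0) + (0) + (5) + (-60) + (-18) + (-17) + (-30) + (-42) = -162
Signed area = Σ/2 = -81 (negative ⇒ clockwise traversal).

-81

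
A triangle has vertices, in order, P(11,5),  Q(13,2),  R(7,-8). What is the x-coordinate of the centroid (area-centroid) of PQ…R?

31/3

Apply the surveyor's formula. First the cross-terms c_i = x_i·y_{i+1} − x_{i+1}·y_i:
  -43, -118, 123  ⇒  2A = -38, A = -19.
Then Σ (x_i + x_{i+1})·c_i = -1178, so x̄ = -1178 / (6·(-19)) = 31/3.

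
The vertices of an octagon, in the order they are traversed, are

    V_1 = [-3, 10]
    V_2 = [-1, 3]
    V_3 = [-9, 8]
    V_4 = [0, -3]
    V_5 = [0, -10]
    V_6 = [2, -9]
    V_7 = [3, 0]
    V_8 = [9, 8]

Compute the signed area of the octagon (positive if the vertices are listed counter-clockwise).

Apply the shoelace formula: 2A = Σ (x_i·y_{i+1} − x_{i+1}·y_i), indices taken mod 8.
Cross-terms: 1, 19, 27, 0, 20, 27, 24, 114  ⇒  Σ = 232
Signed area = Σ/2 = 116 (positive ⇒ counter-clockwise traversal).

116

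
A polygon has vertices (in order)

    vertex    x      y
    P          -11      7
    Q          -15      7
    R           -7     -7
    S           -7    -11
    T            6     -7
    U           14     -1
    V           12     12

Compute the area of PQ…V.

406.5

Apply the shoelace formula: 2A = Σ (x_i·y_{i+1} − x_{i+1}·y_i), indices taken mod 7.
Cross-terms: 28, 154, 28, 115, 92, 180, 216  ⇒  Σ = 813
Area = |Σ|/2 = 406.5.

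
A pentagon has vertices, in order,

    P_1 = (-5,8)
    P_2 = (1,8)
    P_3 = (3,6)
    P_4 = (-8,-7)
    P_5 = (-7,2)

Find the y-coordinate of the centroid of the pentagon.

197/75

Apply Gauss's area formula. First the cross-terms c_i = x_i·y_{i+1} − x_{i+1}·y_i:
  -48, -18, 27, -65, -46  ⇒  2A = -150, A = -75.
Then Σ (y_i + y_{i+1})·c_i = -1182, so ȳ = -1182 / (6·(-75)) = 197/75.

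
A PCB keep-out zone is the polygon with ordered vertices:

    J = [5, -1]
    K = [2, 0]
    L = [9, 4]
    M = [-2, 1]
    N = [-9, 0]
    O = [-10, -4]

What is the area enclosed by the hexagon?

51

Apply the surveyor's formula: 2A = Σ (x_i·y_{i+1} − x_{i+1}·y_i), indices taken mod 6.
J→K: (5)(0) − (2)(-1) = 2
K→L: (2)(4) − (9)(0) = 8
L→M: (9)(1) − (-2)(4) = 17
M→N: (-2)(0) − (-9)(1) = 9
N→O: (-9)(-4) − (-10)(0) = 36
O→J: (-10)(-1) − (5)(-4) = 30
Σ = 102
Area = |Σ|/2 = 51.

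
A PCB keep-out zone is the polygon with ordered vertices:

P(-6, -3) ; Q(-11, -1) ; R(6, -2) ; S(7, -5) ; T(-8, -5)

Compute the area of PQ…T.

48

Σ = (-27) + (28) + (-16) + (-75) + (-6) = -96
Area = |Σ|/2 = 48.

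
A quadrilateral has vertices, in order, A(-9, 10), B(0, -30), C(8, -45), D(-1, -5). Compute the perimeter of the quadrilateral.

116

|AB| = √((9)² + (-40)²) = √1681 = 41
|BC| = √((8)² + (-15)²) = √289 = 17
|CD| = √((-9)² + (40)²) = √1681 = 41
|DA| = √((-8)² + (15)²) = √289 = 17
Perimeter = 41 + 17 + 41 + 17 = 116.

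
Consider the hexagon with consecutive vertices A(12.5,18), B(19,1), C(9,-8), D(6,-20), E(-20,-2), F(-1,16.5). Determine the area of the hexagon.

Apply Gauss's area formula: 2A = Σ (x_i·y_{i+1} − x_{i+1}·y_i), indices taken mod 6.
Cross-terms: -329.5, -161, -132, -412, -332, -224.25  ⇒  Σ = -1590.75
Area = |Σ|/2 = 795.375.

795.375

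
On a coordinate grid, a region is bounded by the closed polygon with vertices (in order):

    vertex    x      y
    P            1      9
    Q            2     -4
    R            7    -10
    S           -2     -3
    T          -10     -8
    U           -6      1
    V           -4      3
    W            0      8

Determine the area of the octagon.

90.5

Cross-terms: -22, 8, -41, -14, -58, -14, -32, -8  ⇒  Σ = -181
Area = |Σ|/2 = 90.5.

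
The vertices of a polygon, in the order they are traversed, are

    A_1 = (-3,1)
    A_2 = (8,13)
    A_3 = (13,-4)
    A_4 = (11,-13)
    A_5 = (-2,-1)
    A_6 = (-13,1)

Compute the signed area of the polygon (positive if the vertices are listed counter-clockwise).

-217.5

Apply the shoelace (surveyor's) formula: 2A = Σ (x_i·y_{i+1} − x_{i+1}·y_i), indices taken mod 6.
Σ = (-47) + (-201) + (-125) + (-37) + (-15) + (-10) = -435
Signed area = Σ/2 = -217.5 (negative ⇒ clockwise traversal).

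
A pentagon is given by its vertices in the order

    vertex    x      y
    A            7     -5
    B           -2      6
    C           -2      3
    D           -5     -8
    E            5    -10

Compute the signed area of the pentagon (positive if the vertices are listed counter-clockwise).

102

Σ = (32) + (6) + (31) + (90) + (45) = 204
Signed area = Σ/2 = 102 (positive ⇒ counter-clockwise traversal).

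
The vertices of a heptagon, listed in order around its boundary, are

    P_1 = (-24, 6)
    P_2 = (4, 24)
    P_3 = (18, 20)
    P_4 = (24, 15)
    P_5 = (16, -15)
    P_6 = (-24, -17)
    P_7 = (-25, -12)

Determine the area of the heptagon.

1484.5

Cross-terms: -600, -352, -210, -600, -632, -137, -438  ⇒  Σ = -2969
Area = |Σ|/2 = 1484.5.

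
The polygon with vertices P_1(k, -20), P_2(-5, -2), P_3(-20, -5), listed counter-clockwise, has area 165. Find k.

15

Write out the shoelace sum; only the two edges meeting at P_1 involve k:
2·Area = [((-20)·(-20) − k·(-5)) + (k·(-2) − (-5)·(-20))] + -15
       = 3·k + 285 = 330
⇒ k = 15.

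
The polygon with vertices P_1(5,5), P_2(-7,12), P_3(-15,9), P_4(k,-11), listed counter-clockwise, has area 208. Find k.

Write out the shoelace sum; only the two edges meeting at P_4 involve k:
2·Area = [((-15)·(-11) − k·9) + (k·5 − 5·(-11))] + 212
       = -4·k + 432 = 416
⇒ k = 4.

4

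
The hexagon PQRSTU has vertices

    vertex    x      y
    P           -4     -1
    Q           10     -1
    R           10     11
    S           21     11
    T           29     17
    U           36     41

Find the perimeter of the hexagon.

130

|PQ| = √((14)² + (0)²) = √196 = 14
|QR| = √((0)² + (12)²) = √144 = 12
|RS| = √((11)² + (0)²) = √121 = 11
|ST| = √((8)² + (6)²) = √100 = 10
|TU| = √((7)² + (24)²) = √625 = 25
|UP| = √((-40)² + (-42)²) = √3364 = 58
Perimeter = 14 + 12 + 11 + 10 + 25 + 58 = 130.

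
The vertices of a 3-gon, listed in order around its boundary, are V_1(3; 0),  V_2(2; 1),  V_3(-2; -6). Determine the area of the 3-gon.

Apply the surveyor's formula: 2A = Σ (x_i·y_{i+1} − x_{i+1}·y_i), indices taken mod 3.
Σ = (3) + (-10) + (18) = 11
Area = |Σ|/2 = 5.5.

5.5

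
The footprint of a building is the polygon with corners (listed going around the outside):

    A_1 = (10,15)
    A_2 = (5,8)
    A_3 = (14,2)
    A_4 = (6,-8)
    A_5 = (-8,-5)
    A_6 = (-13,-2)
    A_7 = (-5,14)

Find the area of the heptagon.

385.5

Σ = (5) + (-102) + (-124) + (-94) + (-49) + (-192) + (-215) = -771
Area = |Σ|/2 = 385.5.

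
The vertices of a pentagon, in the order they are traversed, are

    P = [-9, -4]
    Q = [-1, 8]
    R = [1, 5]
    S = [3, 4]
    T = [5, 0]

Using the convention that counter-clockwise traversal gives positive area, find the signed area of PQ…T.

Σ = (-76) + (-13) + (-11) + (-20) + (-20) = -140
Signed area = Σ/2 = -70 (negative ⇒ clockwise traversal).

-70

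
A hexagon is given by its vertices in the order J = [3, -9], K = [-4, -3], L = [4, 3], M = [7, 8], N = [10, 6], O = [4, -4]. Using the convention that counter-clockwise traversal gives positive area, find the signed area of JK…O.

-80

Apply the surveyor's formula: 2A = Σ (x_i·y_{i+1} − x_{i+1}·y_i), indices taken mod 6.
Σ = (-45) + (0) + (11) + (-38) + (-64) + (-24) = -160
Signed area = Σ/2 = -80 (negative ⇒ clockwise traversal).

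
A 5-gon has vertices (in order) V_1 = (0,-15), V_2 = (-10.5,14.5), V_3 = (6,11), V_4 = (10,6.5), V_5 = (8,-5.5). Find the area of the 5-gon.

Cross-terms: -157.5, -202.5, -71, -107, -120  ⇒  Σ = -658
Area = |Σ|/2 = 329.

329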